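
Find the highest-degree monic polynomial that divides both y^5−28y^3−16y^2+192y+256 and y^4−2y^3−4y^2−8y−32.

Euclidean algorithm in ℚ[y]:
  y^5−28y^3−16y^2+192y+256 = (y+2)(y^4−2y^3−4y^2−8y−32) + (−20y^3+240y+320)
  y^4−2y^3−4y^2−8y−32 = (−(1/20)y+1/10)(−20y^3+240y+320) + (8y^2−16y−64)
  −20y^3+240y+320 = (−(5/2)y−5)(8y^2−16y−64) + (0)
Last nonzero remainder: 8y^2−16y−64. Dividing through by 8 gives the monic gcd y^2−2y−8.

y^2−2y−8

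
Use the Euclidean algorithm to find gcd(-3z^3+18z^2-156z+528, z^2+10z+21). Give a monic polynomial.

1

Apply the Euclidean algorithm:
  -3z^3+18z^2-156z+528 = (-3z+48)(z^2+10z+21) + (-573z-480)
  z^2+10z+21 = (-(1/573)z-1750/109443)(-573z-480) + (486101/36481)
  -573z-480 = (-(20903613/486101)z-17510880/486101)(486101/36481) + (0)
The last nonzero remainder is the constant 486101/36481, so the polynomials are coprime and gcd = 1.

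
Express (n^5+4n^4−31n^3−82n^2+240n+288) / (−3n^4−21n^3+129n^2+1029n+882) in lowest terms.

By polynomial division,
  n^5+4n^4−31n^3−82n^2+240n+288 = (−(1/3)n+1)(−3n^4−21n^3+129n^2+1029n+882) + (33n^3+132n^2−495n−594)
  −3n^4−21n^3+129n^2+1029n+882 = (−(1/11)n−3/11)(33n^3+132n^2−495n−594) + (120n^2+840n+720)
  33n^3+132n^2−495n−594 = ((11/40)n−33/40)(120n^2+840n+720) + (0)
Last nonzero remainder: 120n^2+840n+720. Dividing through by 120 gives the monic gcd n^2+7n+6.
Cancel n^2+7n+6 from numerator and denominator to get the reduced form.

(−n^3+3n^2+16n−48)/(3n^2−147)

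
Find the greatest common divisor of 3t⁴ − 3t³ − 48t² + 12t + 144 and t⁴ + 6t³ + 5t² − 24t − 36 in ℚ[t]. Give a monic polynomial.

t³ + 3t² − 4t − 12

Repeated division with remainder:
  3t⁴ − 3t³ − 48t² + 12t + 144 = (3)(t⁴ + 6t³ + 5t² − 24t − 36) + (−21t³ − 63t² + 84t + 252)
  t⁴ + 6t³ + 5t² − 24t − 36 = (−(1/21)t − 1/7)(−21t³ − 63t² + 84t + 252) + (0)
Last nonzero remainder: −21t³ − 63t² + 84t + 252. Dividing through by −21 gives the monic gcd t³ + 3t² − 4t − 12.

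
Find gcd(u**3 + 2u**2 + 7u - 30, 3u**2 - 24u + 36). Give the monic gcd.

u - 2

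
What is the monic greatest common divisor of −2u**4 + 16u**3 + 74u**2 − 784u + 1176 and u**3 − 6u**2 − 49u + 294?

Euclidean algorithm in ℚ[u]:
  −2u**4 + 16u**3 + 74u**2 − 784u + 1176 = (−2u + 4)(u**3 − 6u**2 − 49u + 294) + (0)
The last nonzero remainder u**3 − 6u**2 − 49u + 294 is already monic.

u**3 − 6u**2 − 49u + 294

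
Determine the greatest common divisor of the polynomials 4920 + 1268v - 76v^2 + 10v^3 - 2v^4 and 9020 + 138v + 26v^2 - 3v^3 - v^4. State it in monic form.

-820 + 62v - 8v^2 + v^3

Euclidean algorithm in ℚ[v]:
  -2v^4 + 10v^3 - 76v^2 + 1268v + 4920 = (2)(-v^4 - 3v^3 + 26v^2 + 138v + 9020) + (16v^3 - 128v^2 + 992v - 13120)
  -v^4 - 3v^3 + 26v^2 + 138v + 9020 = (-(1/16)v - 11/16)(16v^3 - 128v^2 + 992v - 13120) + (0)
Last nonzero remainder: 16v^3 - 128v^2 + 992v - 13120. Dividing through by 16 gives the monic gcd v^3 - 8v^2 + 62v - 820.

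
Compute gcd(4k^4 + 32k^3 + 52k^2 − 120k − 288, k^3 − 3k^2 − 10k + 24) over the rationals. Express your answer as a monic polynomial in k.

Apply the Euclidean algorithm:
  4k^4 + 32k^3 + 52k^2 − 120k − 288 = (4k + 44)(k^3 − 3k^2 − 10k + 24) + (224k^2 + 224k − 1344)
  k^3 − 3k^2 − 10k + 24 = ((1/224)k − 1/56)(224k^2 + 224k − 1344) + (0)
Last nonzero remainder: 224k^2 + 224k − 1344. Dividing through by 224 gives the monic gcd k^2 + k − 6.

k^2 + k − 6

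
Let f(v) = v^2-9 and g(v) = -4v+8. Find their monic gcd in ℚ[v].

Apply the Euclidean algorithm:
  v^2-9 = (-(1/4)v-1/2)(-4v+8) + (-5)
  -4v+8 = ((4/5)v-8/5)(-5) + (0)
The last nonzero remainder is the constant -5, so the polynomials are coprime and gcd = 1.

1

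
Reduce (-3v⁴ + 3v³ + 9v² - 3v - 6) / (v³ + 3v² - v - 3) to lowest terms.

(-3v² + 3v + 6)/(v + 3)

Apply the Euclidean algorithm:
  -3v⁴ + 3v³ + 9v² - 3v - 6 = (-3v + 12)(v³ + 3v² - v - 3) + (-30v² + 30)
  v³ + 3v² - v - 3 = (-(1/30)v - 1/10)(-30v² + 30) + (0)
Last nonzero remainder: -30v² + 30. Dividing through by -30 gives the monic gcd v² - 1.
Cancel v² - 1 from numerator and denominator to get the reduced form.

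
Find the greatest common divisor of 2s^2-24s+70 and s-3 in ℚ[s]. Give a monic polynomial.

Apply the Euclidean algorithm:
  2s^2-24s+70 = (2s-18)(s-3) + (16)
  s-3 = ((1/16)s-3/16)(16) + (0)
The last nonzero remainder is the constant 16, so the polynomials are coprime and gcd = 1.

1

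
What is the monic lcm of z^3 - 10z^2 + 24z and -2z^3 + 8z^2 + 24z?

Repeated division with remainder:
  z^3 - 10z^2 + 24z = (-1/2)(-2z^3 + 8z^2 + 24z) + (-6z^2 + 36z)
  -2z^3 + 8z^2 + 24z = ((1/3)z + 2/3)(-6z^2 + 36z) + (0)
Last nonzero remainder: -6z^2 + 36z. Dividing through by -6 gives the monic gcd z^2 - 6z.
Then lcm(f, g) = f·g / gcd(f, g); expanding and making the result monic gives the answer.

z^4 - 8z^3 + 4z^2 + 48z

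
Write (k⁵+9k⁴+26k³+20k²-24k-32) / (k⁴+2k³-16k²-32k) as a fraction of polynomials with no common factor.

(k³+3k²-4)/(k²-4k)

Euclidean algorithm in ℚ[k]:
  k⁵+9k⁴+26k³+20k²-24k-32 = (k+7)(k⁴+2k³-16k²-32k) + (28k³+164k²+200k-32)
  k⁴+2k³-16k²-32k = ((1/28)k-27/196)(28k³+164k²+200k-32) + (-(27/49)k²-(162/49)k-216/49)
  28k³+164k²+200k-32 = (-(1372/27)k+196/27)(-(27/49)k²-(162/49)k-216/49) + (0)
Last nonzero remainder: -(27/49)k²-(162/49)k-216/49. Dividing through by -27/49 gives the monic gcd k²+6k+8.
Cancel k²+6k+8 from numerator and denominator to get the reduced form.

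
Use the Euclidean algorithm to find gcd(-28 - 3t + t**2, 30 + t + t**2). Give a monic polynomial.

1

Euclidean algorithm in ℚ[t]:
  t**2 - 3t - 28 = (t**2 + t + 30) + (-4t - 58)
  t**2 + t + 30 = (-(1/4)t + 27/8)(-4t - 58) + (903/4)
  -4t - 58 = (-(16/903)t - 232/903)(903/4) + (0)
The last nonzero remainder is the constant 903/4, so the polynomials are coprime and gcd = 1.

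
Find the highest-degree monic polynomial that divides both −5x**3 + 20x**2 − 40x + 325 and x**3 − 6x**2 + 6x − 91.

x**2 + x + 13

By polynomial division,
  −5x**3 + 20x**2 − 40x + 325 = (−5)(x**3 − 6x**2 + 6x − 91) + (−10x**2 − 10x − 130)
  x**3 − 6x**2 + 6x − 91 = (−(1/10)x + 7/10)(−10x**2 − 10x − 130) + (0)
Last nonzero remainder: −10x**2 − 10x − 130. Dividing through by −10 gives the monic gcd x**2 + x + 13.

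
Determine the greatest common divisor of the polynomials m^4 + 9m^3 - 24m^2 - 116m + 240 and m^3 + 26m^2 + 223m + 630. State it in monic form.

Repeated division with remainder:
  m^4 + 9m^3 - 24m^2 - 116m + 240 = (m - 17)(m^3 + 26m^2 + 223m + 630) + (195m^2 + 3045m + 10950)
  m^3 + 26m^2 + 223m + 630 = ((1/195)m + 9/169)(195m^2 + 3045m + 10950) + ((792/169)m + 7920/169)
  195m^2 + 3045m + 10950 = ((10985/264)m + 61685/264)((792/169)m + 7920/169) + (0)
Last nonzero remainder: (792/169)m + 7920/169. Dividing through by 792/169 gives the monic gcd m + 10.

m + 10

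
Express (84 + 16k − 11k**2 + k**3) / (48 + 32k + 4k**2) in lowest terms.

Apply the Euclidean algorithm:
  k**3 − 11k**2 + 16k + 84 = ((1/4)k − 19/4)(4k**2 + 32k + 48) + (156k + 312)
  4k**2 + 32k + 48 = ((1/39)k + 2/13)(156k + 312) + (0)
Last nonzero remainder: 156k + 312. Dividing through by 156 gives the monic gcd k + 2.
Cancel k + 2 from numerator and denominator to get the reduced form.

(42 − 13k + k**2)/(24 + 4k)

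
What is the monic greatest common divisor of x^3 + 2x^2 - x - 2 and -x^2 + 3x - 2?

Euclidean algorithm in ℚ[x]:
  x^3 + 2x^2 - x - 2 = (-x - 5)(-x^2 + 3x - 2) + (12x - 12)
  -x^2 + 3x - 2 = (-(1/12)x + 1/6)(12x - 12) + (0)
Last nonzero remainder: 12x - 12. Dividing through by 12 gives the monic gcd x - 1.

x - 1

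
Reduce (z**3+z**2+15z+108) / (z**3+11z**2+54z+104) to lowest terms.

(z**2-3z+27)/(z**2+7z+26)

Apply the Euclidean algorithm:
  z**3+z**2+15z+108 = (z**3+11z**2+54z+104) + (-10z**2-39z+4)
  z**3+11z**2+54z+104 = (-(1/10)z-71/100)(-10z**2-39z+4) + ((2671/100)z+2671/25)
  -10z**2-39z+4 = (-(1000/2671)z+100/2671)((2671/100)z+2671/25) + (0)
Last nonzero remainder: (2671/100)z+2671/25. Dividing through by 2671/100 gives the monic gcd z+4.
Cancel z+4 from numerator and denominator to get the reduced form.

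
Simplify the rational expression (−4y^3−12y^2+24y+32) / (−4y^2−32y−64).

(y^2−y−2)/(y+4)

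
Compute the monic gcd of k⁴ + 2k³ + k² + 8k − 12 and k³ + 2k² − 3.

k − 1

Apply the Euclidean algorithm:
  k⁴ + 2k³ + k² + 8k − 12 = (k)(k³ + 2k² − 3) + (k² + 11k − 12)
  k³ + 2k² − 3 = (k − 9)(k² + 11k − 12) + (111k − 111)
  k² + 11k − 12 = ((1/111)k + 4/37)(111k − 111) + (0)
Last nonzero remainder: 111k − 111. Dividing through by 111 gives the monic gcd k − 1.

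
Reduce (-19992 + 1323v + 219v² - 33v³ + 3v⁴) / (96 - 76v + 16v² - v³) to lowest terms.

Euclidean algorithm in ℚ[v]:
  3v⁴ - 33v³ + 219v² + 1323v - 19992 = (-3v - 15)(-v³ + 16v² - 76v + 96) + (231v² + 471v - 18552)
  -v³ + 16v² - 76v + 96 = (-(1/231)v + 463/5929)(231v² + 471v - 18552) + (-(1144845/5929)v + 9158760/5929)
  231v² + 471v - 18552 = (-(456533/381615)v - 4583117/381615)(-(1144845/5929)v + 9158760/5929) + (0)
Last nonzero remainder: -(1144845/5929)v + 9158760/5929. Dividing through by -1144845/5929 gives the monic gcd v - 8.
Cancel v - 8 from numerator and denominator to get the reduced form.

(-2499 - 147v + 9v² - 3v³)/(12 - 8v + v²)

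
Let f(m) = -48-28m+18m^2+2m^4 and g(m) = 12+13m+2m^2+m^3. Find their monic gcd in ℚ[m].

12+13m+2m^2+m^3

Repeated division with remainder:
  2m^4+18m^2-28m-48 = (2m-4)(m^3+2m^2+13m+12) + (0)
The last nonzero remainder m^3+2m^2+13m+12 is already monic.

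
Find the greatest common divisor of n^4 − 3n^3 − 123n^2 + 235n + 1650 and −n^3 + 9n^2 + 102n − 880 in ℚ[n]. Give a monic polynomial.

n^2 − n − 110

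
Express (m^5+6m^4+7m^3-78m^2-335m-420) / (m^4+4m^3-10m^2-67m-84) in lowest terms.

(m^2+5m+15)/(m+3)

By polynomial division,
  m^5+6m^4+7m^3-78m^2-335m-420 = (m+2)(m^4+4m^3-10m^2-67m-84) + (9m^3+9m^2-117m-252)
  m^4+4m^3-10m^2-67m-84 = ((1/9)m+1/3)(9m^3+9m^2-117m-252) + (0)
Last nonzero remainder: 9m^3+9m^2-117m-252. Dividing through by 9 gives the monic gcd m^3+m^2-13m-28.
Cancel m^3+m^2-13m-28 from numerator and denominator to get the reduced form.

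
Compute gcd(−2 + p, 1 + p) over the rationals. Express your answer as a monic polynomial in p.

By polynomial division,
  p − 2 = (p + 1) + (−3)
  p + 1 = (−(1/3)p − 1/3)(−3) + (0)
The last nonzero remainder is the constant −3, so the polynomials are coprime and gcd = 1.

1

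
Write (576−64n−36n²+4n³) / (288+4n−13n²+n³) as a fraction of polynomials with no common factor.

(−16+4n)/(−8+n)

By polynomial division,
  4n³−36n²−64n+576 = (4)(n³−13n²+4n+288) + (16n²−80n−576)
  n³−13n²+4n+288 = ((1/16)n−1/2)(16n²−80n−576) + (0)
Last nonzero remainder: 16n²−80n−576. Dividing through by 16 gives the monic gcd n²−5n−36.
Cancel n²−5n−36 from numerator and denominator to get the reduced form.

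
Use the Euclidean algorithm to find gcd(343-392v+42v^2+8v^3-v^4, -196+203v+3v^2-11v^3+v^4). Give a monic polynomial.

Euclidean algorithm in ℚ[v]:
  -v^4+8v^3+42v^2-392v+343 = (-1)(v^4-11v^3+3v^2+203v-196) + (-3v^3+45v^2-189v+147)
  v^4-11v^3+3v^2+203v-196 = (-(1/3)v-4/3)(-3v^3+45v^2-189v+147) + (0)
Last nonzero remainder: -3v^3+45v^2-189v+147. Dividing through by -3 gives the monic gcd v^3-15v^2+63v-49.

-49+63v-15v^2+v^3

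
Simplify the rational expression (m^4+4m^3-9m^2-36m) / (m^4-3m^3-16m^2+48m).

(m+3)/(m-4)

By polynomial division,
  m^4+4m^3-9m^2-36m = (m^4-3m^3-16m^2+48m) + (7m^3+7m^2-84m)
  m^4-3m^3-16m^2+48m = ((1/7)m-4/7)(7m^3+7m^2-84m) + (0)
Last nonzero remainder: 7m^3+7m^2-84m. Dividing through by 7 gives the monic gcd m^3+m^2-12m.
Cancel m^3+m^2-12m from numerator and denominator to get the reduced form.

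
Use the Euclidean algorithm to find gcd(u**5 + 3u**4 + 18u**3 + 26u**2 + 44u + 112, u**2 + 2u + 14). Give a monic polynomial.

u**2 + 2u + 14

Repeated division with remainder:
  u**5 + 3u**4 + 18u**3 + 26u**2 + 44u + 112 = (u**3 + u**2 + 2u + 8)(u**2 + 2u + 14) + (0)
The last nonzero remainder u**2 + 2u + 14 is already monic.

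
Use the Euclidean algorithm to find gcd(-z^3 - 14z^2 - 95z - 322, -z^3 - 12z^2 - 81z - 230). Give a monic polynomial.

Euclidean algorithm in ℚ[z]:
  -z^3 - 14z^2 - 95z - 322 = (-z^3 - 12z^2 - 81z - 230) + (-2z^2 - 14z - 92)
  -z^3 - 12z^2 - 81z - 230 = ((1/2)z + 5/2)(-2z^2 - 14z - 92) + (0)
Last nonzero remainder: -2z^2 - 14z - 92. Dividing through by -2 gives the monic gcd z^2 + 7z + 46.

z^2 + 7z + 46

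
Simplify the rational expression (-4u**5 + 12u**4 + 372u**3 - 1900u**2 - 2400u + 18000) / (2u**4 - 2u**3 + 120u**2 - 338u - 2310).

(-2u**3 + 2u**2 + 160u - 600)/(u**2 + u + 77)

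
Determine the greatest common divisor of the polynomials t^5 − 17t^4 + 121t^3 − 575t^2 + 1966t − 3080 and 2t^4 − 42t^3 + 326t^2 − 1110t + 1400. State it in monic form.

Repeated division with remainder:
  t^5 − 17t^4 + 121t^3 − 575t^2 + 1966t − 3080 = ((1/2)t + 2)(2t^4 − 42t^3 + 326t^2 − 1110t + 1400) + (42t^3 − 672t^2 + 3486t − 5880)
  2t^4 − 42t^3 + 326t^2 − 1110t + 1400 = ((1/21)t − 5/21)(42t^3 − 672t^2 + 3486t − 5880) + (0)
Last nonzero remainder: 42t^3 − 672t^2 + 3486t − 5880. Dividing through by 42 gives the monic gcd t^3 − 16t^2 + 83t − 140.

t^3 − 16t^2 + 83t − 140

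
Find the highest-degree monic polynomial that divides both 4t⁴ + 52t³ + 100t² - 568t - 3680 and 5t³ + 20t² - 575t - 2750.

t + 10

Euclidean algorithm in ℚ[t]:
  4t⁴ + 52t³ + 100t² - 568t - 3680 = ((4/5)t + 36/5)(5t³ + 20t² - 575t - 2750) + (416t² + 5772t + 16120)
  5t³ + 20t² - 575t - 2750 = ((5/416)t - 395/3328)(416t² + 5772t + 16120) + (-(5355/64)t - 26775/32)
  416t² + 5772t + 16120 = (-(26624/5355)t - 103168/5355)(-(5355/64)t - 26775/32) + (0)
Last nonzero remainder: -(5355/64)t - 26775/32. Dividing through by -5355/64 gives the monic gcd t + 10.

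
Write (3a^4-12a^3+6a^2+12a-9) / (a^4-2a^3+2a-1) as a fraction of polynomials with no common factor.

Repeated division with remainder:
  3a^4-12a^3+6a^2+12a-9 = (3)(a^4-2a^3+2a-1) + (-6a^3+6a^2+6a-6)
  a^4-2a^3+2a-1 = (-(1/6)a+1/6)(-6a^3+6a^2+6a-6) + (0)
Last nonzero remainder: -6a^3+6a^2+6a-6. Dividing through by -6 gives the monic gcd a^3-a^2-a+1.
Cancel a^3-a^2-a+1 from numerator and denominator to get the reduced form.

(3a-9)/(a-1)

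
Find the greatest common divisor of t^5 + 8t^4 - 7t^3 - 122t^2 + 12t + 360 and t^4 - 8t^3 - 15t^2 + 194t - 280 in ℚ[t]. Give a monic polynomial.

Repeated division with remainder:
  t^5 + 8t^4 - 7t^3 - 122t^2 + 12t + 360 = (t + 16)(t^4 - 8t^3 - 15t^2 + 194t - 280) + (136t^3 - 76t^2 - 2812t + 4840)
  t^4 - 8t^3 - 15t^2 + 194t - 280 = ((1/136)t - 253/4624)(136t^3 - 76t^2 - 2812t + 4840) + ((1755/1156)t^2 + (5265/1156)t - 8775/578)
  136t^3 - 76t^2 - 2812t + 4840 = ((157216/1755)t - 559504/1755)((1755/1156)t^2 + (5265/1156)t - 8775/578) + (0)
Last nonzero remainder: (1755/1156)t^2 + (5265/1156)t - 8775/578. Dividing through by 1755/1156 gives the monic gcd t^2 + 3t - 10.

t^2 + 3t - 10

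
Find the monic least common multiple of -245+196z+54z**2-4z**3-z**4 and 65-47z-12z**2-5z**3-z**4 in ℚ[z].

3185-2303z-653z**2-198z**3-37z**4+5z**5+z**6

Repeated division with remainder:
  -z**4-4z**3+54z**2+196z-245 = (-z**4-5z**3-12z**2-47z+65) + (z**3+66z**2+243z-310)
  -z**4-5z**3-12z**2-47z+65 = (-z+61)(z**3+66z**2+243z-310) + (-3795z**2-15180z+18975)
  z**3+66z**2+243z-310 = (-(1/3795)z-62/3795)(-3795z**2-15180z+18975) + (0)
Last nonzero remainder: -3795z**2-15180z+18975. Dividing through by -3795 gives the monic gcd z**2+4z-5.
Then lcm(f, g) = f·g / gcd(f, g); expanding and making the result monic gives the answer.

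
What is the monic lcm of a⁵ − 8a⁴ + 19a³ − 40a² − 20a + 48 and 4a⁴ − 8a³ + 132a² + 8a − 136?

Apply the Euclidean algorithm:
  a⁵ − 8a⁴ + 19a³ − 40a² − 20a + 48 = ((1/4)a − 3/2)(4a⁴ − 8a³ + 132a² + 8a − 136) + (−26a³ + 156a² + 26a − 156)
  4a⁴ − 8a³ + 132a² + 8a − 136 = (−(2/13)a − 8/13)(−26a³ + 156a² + 26a − 156) + (232a² − 232)
  −26a³ + 156a² + 26a − 156 = (−(13/116)a + 39/58)(232a² − 232) + (0)
Last nonzero remainder: 232a² − 232. Dividing through by 232 gives the monic gcd a² − 1.
Then lcm(f, g) = f·g / gcd(f, g); expanding and making the result monic gives the answer.

a⁷ − 10a⁶ + 69a⁵ − 350a⁴ + 706a³ − 1272a² − 776a + 1632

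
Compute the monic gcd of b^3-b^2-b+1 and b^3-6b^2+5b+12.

b+1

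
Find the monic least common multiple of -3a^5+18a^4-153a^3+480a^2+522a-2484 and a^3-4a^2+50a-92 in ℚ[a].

a^6-8a^5+63a^4-262a^3+146a^2+1176a-1656

Repeated division with remainder:
  -3a^5+18a^4-153a^3+480a^2+522a-2484 = (-3a^2+6a+21)(a^3-4a^2+50a-92) + (-12a^2+24a-552)
  a^3-4a^2+50a-92 = (-(1/12)a+1/6)(-12a^2+24a-552) + (0)
Last nonzero remainder: -12a^2+24a-552. Dividing through by -12 gives the monic gcd a^2-2a+46.
Then lcm(f, g) = f·g / gcd(f, g); expanding and making the result monic gives the answer.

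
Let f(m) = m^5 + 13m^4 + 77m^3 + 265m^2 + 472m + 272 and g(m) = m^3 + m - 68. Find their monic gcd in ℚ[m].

m^2 + 4m + 17

Repeated division with remainder:
  m^5 + 13m^4 + 77m^3 + 265m^2 + 472m + 272 = (m^2 + 13m + 76)(m^3 + m - 68) + (320m^2 + 1280m + 5440)
  m^3 + m - 68 = ((1/320)m - 1/80)(320m^2 + 1280m + 5440) + (0)
Last nonzero remainder: 320m^2 + 1280m + 5440. Dividing through by 320 gives the monic gcd m^2 + 4m + 17.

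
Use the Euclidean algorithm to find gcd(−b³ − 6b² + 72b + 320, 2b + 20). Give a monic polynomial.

b + 10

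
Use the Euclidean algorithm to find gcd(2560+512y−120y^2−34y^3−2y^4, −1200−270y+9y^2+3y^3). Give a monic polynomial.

By polynomial division,
  −2y^4−34y^3−120y^2+512y+2560 = (−(2/3)y−28/3)(3y^3+9y^2−270y−1200) + (−216y^2−2808y−8640)
  3y^3+9y^2−270y−1200 = (−(1/72)y+5/36)(−216y^2−2808y−8640) + (0)
Last nonzero remainder: −216y^2−2808y−8640. Dividing through by −216 gives the monic gcd y^2+13y+40.

40+13y+y^2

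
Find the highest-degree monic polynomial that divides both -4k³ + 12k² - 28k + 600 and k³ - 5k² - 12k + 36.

Euclidean algorithm in ℚ[k]:
  -4k³ + 12k² - 28k + 600 = (-4)(k³ - 5k² - 12k + 36) + (-8k² - 76k + 744)
  k³ - 5k² - 12k + 36 = (-(1/8)k + 29/16)(-8k² - 76k + 744) + ((875/4)k - 2625/2)
  -8k² - 76k + 744 = (-(32/875)k - 496/875)((875/4)k - 2625/2) + (0)
Last nonzero remainder: (875/4)k - 2625/2. Dividing through by 875/4 gives the monic gcd k - 6.

k - 6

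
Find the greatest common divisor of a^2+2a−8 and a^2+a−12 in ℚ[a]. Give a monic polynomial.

a+4

Euclidean algorithm in ℚ[a]:
  a^2+2a−8 = (a^2+a−12) + (a+4)
  a^2+a−12 = (a−3)(a+4) + (0)
The last nonzero remainder a+4 is already monic.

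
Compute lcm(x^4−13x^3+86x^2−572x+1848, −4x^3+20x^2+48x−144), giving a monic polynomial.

x^6−12x^5+67x^4−408x^3+760x^2+5280x−11088

Euclidean algorithm in ℚ[x]:
  x^4−13x^3+86x^2−572x+1848 = (−(1/4)x+2)(−4x^3+20x^2+48x−144) + (58x^2−704x+2136)
  −4x^3+20x^2+48x−144 = (−(2/29)x−414/841)(58x^2−704x+2136) + (−(127200/841)x+763200/841)
  58x^2−704x+2136 = (−(24389/63600)x+74849/31800)(−(127200/841)x+763200/841) + (0)
Last nonzero remainder: −(127200/841)x+763200/841. Dividing through by −127200/841 gives the monic gcd x−6.
Then lcm(f, g) = f·g / gcd(f, g); expanding and making the result monic gives the answer.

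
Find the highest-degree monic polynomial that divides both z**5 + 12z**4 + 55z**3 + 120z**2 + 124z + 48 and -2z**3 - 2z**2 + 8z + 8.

z**2 + 3z + 2

Repeated division with remainder:
  z**5 + 12z**4 + 55z**3 + 120z**2 + 124z + 48 = (-(1/2)z**2 - (11/2)z - 24)(-2z**3 - 2z**2 + 8z + 8) + (120z**2 + 360z + 240)
  -2z**3 - 2z**2 + 8z + 8 = (-(1/60)z + 1/30)(120z**2 + 360z + 240) + (0)
Last nonzero remainder: 120z**2 + 360z + 240. Dividing through by 120 gives the monic gcd z**2 + 3z + 2.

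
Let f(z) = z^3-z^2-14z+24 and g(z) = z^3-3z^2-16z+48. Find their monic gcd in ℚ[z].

z^2+z-12

By polynomial division,
  z^3-z^2-14z+24 = (z^3-3z^2-16z+48) + (2z^2+2z-24)
  z^3-3z^2-16z+48 = ((1/2)z-2)(2z^2+2z-24) + (0)
Last nonzero remainder: 2z^2+2z-24. Dividing through by 2 gives the monic gcd z^2+z-12.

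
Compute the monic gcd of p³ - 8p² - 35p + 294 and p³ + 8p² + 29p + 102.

Euclidean algorithm in ℚ[p]:
  p³ - 8p² - 35p + 294 = (p³ + 8p² + 29p + 102) + (-16p² - 64p + 192)
  p³ + 8p² + 29p + 102 = (-(1/16)p - 1/4)(-16p² - 64p + 192) + (25p + 150)
  -16p² - 64p + 192 = (-(16/25)p + 32/25)(25p + 150) + (0)
Last nonzero remainder: 25p + 150. Dividing through by 25 gives the monic gcd p + 6.

p + 6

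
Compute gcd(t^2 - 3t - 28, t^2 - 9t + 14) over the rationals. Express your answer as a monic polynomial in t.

By polynomial division,
  t^2 - 3t - 28 = (t^2 - 9t + 14) + (6t - 42)
  t^2 - 9t + 14 = ((1/6)t - 1/3)(6t - 42) + (0)
Last nonzero remainder: 6t - 42. Dividing through by 6 gives the monic gcd t - 7.

t - 7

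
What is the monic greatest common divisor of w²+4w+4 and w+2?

Repeated division with remainder:
  w²+4w+4 = (w+2)(w+2) + (0)
The last nonzero remainder w+2 is already monic.

w+2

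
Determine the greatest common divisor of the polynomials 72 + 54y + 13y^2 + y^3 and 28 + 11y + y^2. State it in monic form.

Apply the Euclidean algorithm:
  y^3 + 13y^2 + 54y + 72 = (y + 2)(y^2 + 11y + 28) + (4y + 16)
  y^2 + 11y + 28 = ((1/4)y + 7/4)(4y + 16) + (0)
Last nonzero remainder: 4y + 16. Dividing through by 4 gives the monic gcd y + 4.

4 + y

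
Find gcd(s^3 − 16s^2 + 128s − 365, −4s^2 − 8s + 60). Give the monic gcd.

1

By polynomial division,
  s^3 − 16s^2 + 128s − 365 = (−(1/4)s + 9/2)(−4s^2 − 8s + 60) + (179s − 635)
  −4s^2 − 8s + 60 = (−(4/179)s − 3972/32041)(179s − 635) + (−599760/32041)
  179s − 635 = (−(5735339/599760)s + 4069207/119952)(−599760/32041) + (0)
The last nonzero remainder is the constant −599760/32041, so the polynomials are coprime and gcd = 1.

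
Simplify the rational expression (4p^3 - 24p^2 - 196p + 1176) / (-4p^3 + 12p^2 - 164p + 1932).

(-p^2 - p + 42)/(p^2 + 4p + 69)

By polynomial division,
  4p^3 - 24p^2 - 196p + 1176 = (-1)(-4p^3 + 12p^2 - 164p + 1932) + (-12p^2 - 360p + 3108)
  -4p^3 + 12p^2 - 164p + 1932 = ((1/3)p - 11)(-12p^2 - 360p + 3108) + (-5160p + 36120)
  -12p^2 - 360p + 3108 = ((1/430)p + 37/430)(-5160p + 36120) + (0)
Last nonzero remainder: -5160p + 36120. Dividing through by -5160 gives the monic gcd p - 7.
Cancel p - 7 from numerator and denominator to get the reduced form.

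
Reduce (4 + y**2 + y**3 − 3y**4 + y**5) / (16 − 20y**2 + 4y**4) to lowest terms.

(−2 + y − 2y**2 + y**3)/(−8 + 4y + 4y**2)

Repeated division with remainder:
  y**5 − 3y**4 + y**3 + y**2 + 4 = ((1/4)y − 3/4)(4y**4 − 20y**2 + 16) + (6y**3 − 14y**2 − 4y + 16)
  4y**4 − 20y**2 + 16 = ((2/3)y + 14/9)(6y**3 − 14y**2 − 4y + 16) + ((40/9)y**2 − (40/9)y − 80/9)
  6y**3 − 14y**2 − 4y + 16 = ((27/20)y − 9/5)((40/9)y**2 − (40/9)y − 80/9) + (0)
Last nonzero remainder: (40/9)y**2 − (40/9)y − 80/9. Dividing through by 40/9 gives the monic gcd y**2 − y − 2.
Cancel y**2 − y − 2 from numerator and denominator to get the reduced form.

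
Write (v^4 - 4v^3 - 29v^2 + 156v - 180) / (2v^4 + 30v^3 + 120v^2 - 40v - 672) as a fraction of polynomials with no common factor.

(v^2 - 8v + 15)/(2v^2 + 22v + 56)

By polynomial division,
  v^4 - 4v^3 - 29v^2 + 156v - 180 = (1/2)(2v^4 + 30v^3 + 120v^2 - 40v - 672) + (-19v^3 - 89v^2 + 176v + 156)
  2v^4 + 30v^3 + 120v^2 - 40v - 672 = (-(2/19)v - 392/361)(-19v^3 - 89v^2 + 176v + 156) + ((15120/361)v^2 + (60480/361)v - 181440/361)
  -19v^3 - 89v^2 + 176v + 156 = (-(6859/15120)v - 4693/15120)((15120/361)v^2 + (60480/361)v - 181440/361) + (0)
Last nonzero remainder: (15120/361)v^2 + (60480/361)v - 181440/361. Dividing through by 15120/361 gives the monic gcd v^2 + 4v - 12.
Cancel v^2 + 4v - 12 from numerator and denominator to get the reduced form.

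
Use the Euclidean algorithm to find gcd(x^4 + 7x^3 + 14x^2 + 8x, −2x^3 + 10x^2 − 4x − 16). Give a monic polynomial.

By polynomial division,
  x^4 + 7x^3 + 14x^2 + 8x = (−(1/2)x − 6)(−2x^3 + 10x^2 − 4x − 16) + (72x^2 − 24x − 96)
  −2x^3 + 10x^2 − 4x − 16 = (−(1/36)x + 7/54)(72x^2 − 24x − 96) + (−(32/9)x − 32/9)
  72x^2 − 24x − 96 = (−(81/4)x + 27)(−(32/9)x − 32/9) + (0)
Last nonzero remainder: −(32/9)x − 32/9. Dividing through by −32/9 gives the monic gcd x + 1.

x + 1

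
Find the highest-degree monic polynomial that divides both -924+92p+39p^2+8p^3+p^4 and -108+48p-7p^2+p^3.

-3+p

By polynomial division,
  p^4+8p^3+39p^2+92p-924 = (p+15)(p^3-7p^2+48p-108) + (96p^2-520p+696)
  p^3-7p^2+48p-108 = ((1/96)p-19/1152)(96p^2-520p+696) + ((4633/144)p-4633/48)
  96p^2-520p+696 = ((13824/4633)p-33408/4633)((4633/144)p-4633/48) + (0)
Last nonzero remainder: (4633/144)p-4633/48. Dividing through by 4633/144 gives the monic gcd p-3.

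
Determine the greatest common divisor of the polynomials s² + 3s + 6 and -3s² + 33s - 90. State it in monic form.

1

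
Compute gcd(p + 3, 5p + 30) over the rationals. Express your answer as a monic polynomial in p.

By polynomial division,
  p + 3 = (1/5)(5p + 30) + (-3)
  5p + 30 = (-(5/3)p - 10)(-3) + (0)
The last nonzero remainder is the constant -3, so the polynomials are coprime and gcd = 1.

1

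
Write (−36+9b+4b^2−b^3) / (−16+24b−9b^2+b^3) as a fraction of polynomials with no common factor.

Euclidean algorithm in ℚ[b]:
  −b^3+4b^2+9b−36 = (−1)(b^3−9b^2+24b−16) + (−5b^2+33b−52)
  b^3−9b^2+24b−16 = (−(1/5)b+12/25)(−5b^2+33b−52) + (−(56/25)b+224/25)
  −5b^2+33b−52 = ((125/56)b−325/56)(−(56/25)b+224/25) + (0)
Last nonzero remainder: −(56/25)b+224/25. Dividing through by −56/25 gives the monic gcd b−4.
Cancel b−4 from numerator and denominator to get the reduced form.

(9−b^2)/(4−5b+b^2)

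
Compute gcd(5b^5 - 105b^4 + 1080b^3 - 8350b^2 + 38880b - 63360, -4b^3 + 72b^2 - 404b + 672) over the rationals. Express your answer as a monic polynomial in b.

b^2 - 11b + 24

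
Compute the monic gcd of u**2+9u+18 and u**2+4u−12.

Repeated division with remainder:
  u**2+9u+18 = (u**2+4u−12) + (5u+30)
  u**2+4u−12 = ((1/5)u−2/5)(5u+30) + (0)
Last nonzero remainder: 5u+30. Dividing through by 5 gives the monic gcd u+6.

u+6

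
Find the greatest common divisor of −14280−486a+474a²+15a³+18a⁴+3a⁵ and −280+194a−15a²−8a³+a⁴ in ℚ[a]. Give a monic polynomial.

−20+a+a²

Euclidean algorithm in ℚ[a]:
  3a⁵+18a⁴+15a³+474a²−486a−14280 = (3a+42)(a⁴−8a³−15a²+194a−280) + (396a³+522a²−7794a−2520)
  a⁴−8a³−15a²+194a−280 = ((1/396)a−205/8712)(396a³+522a²−7794a−2520) + ((8211/484)a²+(8211/484)a−41055/121)
  396a³+522a²−7794a−2520 = ((63888/2737)a+2904/391)((8211/484)a²+(8211/484)a−41055/121) + (0)
Last nonzero remainder: (8211/484)a²+(8211/484)a−41055/121. Dividing through by 8211/484 gives the monic gcd a²+a−20.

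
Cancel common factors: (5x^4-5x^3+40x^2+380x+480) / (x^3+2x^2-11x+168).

By polynomial division,
  5x^4-5x^3+40x^2+380x+480 = (5x-15)(x^3+2x^2-11x+168) + (125x^2-625x+3000)
  x^3+2x^2-11x+168 = ((1/125)x+7/125)(125x^2-625x+3000) + (0)
Last nonzero remainder: 125x^2-625x+3000. Dividing through by 125 gives the monic gcd x^2-5x+24.
Cancel x^2-5x+24 from numerator and denominator to get the reduced form.

(5x^2+20x+20)/(x+7)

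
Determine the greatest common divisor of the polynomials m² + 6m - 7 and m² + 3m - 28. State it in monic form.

m + 7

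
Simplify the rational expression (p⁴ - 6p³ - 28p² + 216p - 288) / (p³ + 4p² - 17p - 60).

(p³ - 2p² - 36p + 72)/(p² + 8p + 15)

Repeated division with remainder:
  p⁴ - 6p³ - 28p² + 216p - 288 = (p - 10)(p³ + 4p² - 17p - 60) + (29p² + 106p - 888)
  p³ + 4p² - 17p - 60 = ((1/29)p + 10/841)(29p² + 106p - 888) + ((10395/841)p - 41580/841)
  29p² + 106p - 888 = ((24389/10395)p + 62234/3465)((10395/841)p - 41580/841) + (0)
Last nonzero remainder: (10395/841)p - 41580/841. Dividing through by 10395/841 gives the monic gcd p - 4.
Cancel p - 4 from numerator and denominator to get the reduced form.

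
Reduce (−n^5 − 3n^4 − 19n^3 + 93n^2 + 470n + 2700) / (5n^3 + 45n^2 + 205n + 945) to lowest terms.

(−n^3 − n^2 + 10n + 100)/(5n + 35)

Repeated division with remainder:
  −n^5 − 3n^4 − 19n^3 + 93n^2 + 470n + 2700 = (−(1/5)n^2 + (6/5)n − 32/5)(5n^3 + 45n^2 + 205n + 945) + (324n^2 + 648n + 8748)
  5n^3 + 45n^2 + 205n + 945 = ((5/324)n + 35/324)(324n^2 + 648n + 8748) + (0)
Last nonzero remainder: 324n^2 + 648n + 8748. Dividing through by 324 gives the monic gcd n^2 + 2n + 27.
Cancel n^2 + 2n + 27 from numerator and denominator to get the reduced form.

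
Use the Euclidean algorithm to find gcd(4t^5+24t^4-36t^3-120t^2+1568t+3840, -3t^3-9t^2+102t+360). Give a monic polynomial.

Apply the Euclidean algorithm:
  4t^5+24t^4-36t^3-120t^2+1568t+3840 = (-(4/3)t^2-4t-64/3)(-3t^3-9t^2+102t+360) + (576t^2+5184t+11520)
  -3t^3-9t^2+102t+360 = (-(1/192)t+1/32)(576t^2+5184t+11520) + (0)
Last nonzero remainder: 576t^2+5184t+11520. Dividing through by 576 gives the monic gcd t^2+9t+20.

t^2+9t+20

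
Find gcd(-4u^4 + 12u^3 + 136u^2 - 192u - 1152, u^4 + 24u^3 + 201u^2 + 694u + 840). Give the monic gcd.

By polynomial division,
  -4u^4 + 12u^3 + 136u^2 - 192u - 1152 = (-4)(u^4 + 24u^3 + 201u^2 + 694u + 840) + (108u^3 + 940u^2 + 2584u + 2208)
  u^4 + 24u^3 + 201u^2 + 694u + 840 = ((1/108)u + 413/2916)(108u^3 + 940u^2 + 2584u + 2208) + ((32032/729)u^2 + (224224/729)u + 128128/243)
  108u^3 + 940u^2 + 2584u + 2208 = ((19683/8008)u + 16767/4004)((32032/729)u^2 + (224224/729)u + 128128/243) + (0)
Last nonzero remainder: (32032/729)u^2 + (224224/729)u + 128128/243. Dividing through by 32032/729 gives the monic gcd u^2 + 7u + 12.

u^2 + 7u + 12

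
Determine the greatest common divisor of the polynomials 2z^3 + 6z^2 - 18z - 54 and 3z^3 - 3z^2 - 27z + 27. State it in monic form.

z^2 - 9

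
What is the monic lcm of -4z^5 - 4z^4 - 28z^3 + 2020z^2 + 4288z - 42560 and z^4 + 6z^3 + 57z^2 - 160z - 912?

z^6 + 4z^5 + 10z^4 - 484z^3 - 2587z^2 + 7424z + 31920

By polynomial division,
  -4z^5 - 4z^4 - 28z^3 + 2020z^2 + 4288z - 42560 = (-4z + 20)(z^4 + 6z^3 + 57z^2 - 160z - 912) + (80z^3 + 240z^2 + 3840z - 24320)
  z^4 + 6z^3 + 57z^2 - 160z - 912 = ((1/80)z + 3/80)(80z^3 + 240z^2 + 3840z - 24320) + (0)
Last nonzero remainder: 80z^3 + 240z^2 + 3840z - 24320. Dividing through by 80 gives the monic gcd z^3 + 3z^2 + 48z - 304.
Then lcm(f, g) = f·g / gcd(f, g); expanding and making the result monic gives the answer.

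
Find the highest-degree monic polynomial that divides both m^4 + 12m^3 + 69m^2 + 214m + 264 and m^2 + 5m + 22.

m^2 + 5m + 22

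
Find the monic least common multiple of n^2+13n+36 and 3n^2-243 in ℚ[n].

n^3+4n^2-81n-324

Repeated division with remainder:
  n^2+13n+36 = (1/3)(3n^2-243) + (13n+117)
  3n^2-243 = ((3/13)n-27/13)(13n+117) + (0)
Last nonzero remainder: 13n+117. Dividing through by 13 gives the monic gcd n+9.
Then lcm(f, g) = f·g / gcd(f, g); expanding and making the result monic gives the answer.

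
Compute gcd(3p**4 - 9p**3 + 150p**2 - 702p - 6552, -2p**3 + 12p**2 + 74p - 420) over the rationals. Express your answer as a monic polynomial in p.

p - 7

By polynomial division,
  3p**4 - 9p**3 + 150p**2 - 702p - 6552 = (-(3/2)p - 9/2)(-2p**3 + 12p**2 + 74p - 420) + (315p**2 - 999p - 8442)
  -2p**3 + 12p**2 + 74p - 420 = (-(2/315)p + 22/1225)(315p**2 - 999p - 8442) + ((46968/1225)p - 46968/175)
  315p**2 - 999p - 8442 = ((128625/15656)p + 246225/7828)((46968/1225)p - 46968/175) + (0)
Last nonzero remainder: (46968/1225)p - 46968/175. Dividing through by 46968/1225 gives the monic gcd p - 7.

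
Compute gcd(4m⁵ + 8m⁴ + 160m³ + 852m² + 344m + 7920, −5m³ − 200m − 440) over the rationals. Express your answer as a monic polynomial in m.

m² − 2m + 44

Repeated division with remainder:
  4m⁵ + 8m⁴ + 160m³ + 852m² + 344m + 7920 = (−(4/5)m² − (8/5)m)(−5m³ − 200m − 440) + (180m² − 360m + 7920)
  −5m³ − 200m − 440 = (−(1/36)m − 1/18)(180m² − 360m + 7920) + (0)
Last nonzero remainder: 180m² − 360m + 7920. Dividing through by 180 gives the monic gcd m² − 2m + 44.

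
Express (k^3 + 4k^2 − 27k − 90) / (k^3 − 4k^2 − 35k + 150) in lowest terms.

(k + 3)/(k − 5)

Repeated division with remainder:
  k^3 + 4k^2 − 27k − 90 = (k^3 − 4k^2 − 35k + 150) + (8k^2 + 8k − 240)
  k^3 − 4k^2 − 35k + 150 = ((1/8)k − 5/8)(8k^2 + 8k − 240) + (0)
Last nonzero remainder: 8k^2 + 8k − 240. Dividing through by 8 gives the monic gcd k^2 + k − 30.
Cancel k^2 + k − 30 from numerator and denominator to get the reduced form.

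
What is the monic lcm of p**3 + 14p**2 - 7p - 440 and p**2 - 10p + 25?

p**4 + 9p**3 - 77p**2 - 405p + 2200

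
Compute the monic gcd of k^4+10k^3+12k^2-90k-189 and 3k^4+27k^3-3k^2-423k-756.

By polynomial division,
  k^4+10k^3+12k^2-90k-189 = (1/3)(3k^4+27k^3-3k^2-423k-756) + (k^3+13k^2+51k+63)
  3k^4+27k^3-3k^2-423k-756 = (3k-12)(k^3+13k^2+51k+63) + (0)
The last nonzero remainder k^3+13k^2+51k+63 is already monic.

k^3+13k^2+51k+63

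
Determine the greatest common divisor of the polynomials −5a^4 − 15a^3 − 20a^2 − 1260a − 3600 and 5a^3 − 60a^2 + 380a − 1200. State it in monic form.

Repeated division with remainder:
  −5a^4 − 15a^3 − 20a^2 − 1260a − 3600 = (−a − 15)(5a^3 − 60a^2 + 380a − 1200) + (−540a^2 + 3240a − 21600)
  5a^3 − 60a^2 + 380a − 1200 = (−(1/108)a + 1/18)(−540a^2 + 3240a − 21600) + (0)
Last nonzero remainder: −540a^2 + 3240a − 21600. Dividing through by −540 gives the monic gcd a^2 − 6a + 40.

a^2 − 6a + 40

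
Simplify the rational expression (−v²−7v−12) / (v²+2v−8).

(−v−3)/(v−2)

By polynomial division,
  −v²−7v−12 = (−1)(v²+2v−8) + (−5v−20)
  v²+2v−8 = (−(1/5)v+2/5)(−5v−20) + (0)
Last nonzero remainder: −5v−20. Dividing through by −5 gives the monic gcd v+4.
Cancel v+4 from numerator and denominator to get the reduced form.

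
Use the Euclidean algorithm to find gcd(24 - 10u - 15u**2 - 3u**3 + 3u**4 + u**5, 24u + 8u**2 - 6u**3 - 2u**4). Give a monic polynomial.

-6 + u + u**2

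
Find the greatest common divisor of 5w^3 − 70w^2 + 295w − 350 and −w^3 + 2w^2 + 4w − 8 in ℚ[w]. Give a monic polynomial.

Euclidean algorithm in ℚ[w]:
  5w^3 − 70w^2 + 295w − 350 = (−5)(−w^3 + 2w^2 + 4w − 8) + (−60w^2 + 315w − 390)
  −w^3 + 2w^2 + 4w − 8 = ((1/60)w + 13/240)(−60w^2 + 315w − 390) + (−(105/16)w + 105/8)
  −60w^2 + 315w − 390 = ((64/7)w − 208/7)(−(105/16)w + 105/8) + (0)
Last nonzero remainder: −(105/16)w + 105/8. Dividing through by −105/16 gives the monic gcd w − 2.

w − 2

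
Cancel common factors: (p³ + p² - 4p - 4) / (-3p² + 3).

(-p² + 4)/(3p - 3)

Repeated division with remainder:
  p³ + p² - 4p - 4 = (-(1/3)p - 1/3)(-3p² + 3) + (-3p - 3)
  -3p² + 3 = (p - 1)(-3p - 3) + (0)
Last nonzero remainder: -3p - 3. Dividing through by -3 gives the monic gcd p + 1.
Cancel p + 1 from numerator and denominator to get the reduced form.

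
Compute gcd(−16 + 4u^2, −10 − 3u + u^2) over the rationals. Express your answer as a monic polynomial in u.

2 + u

Euclidean algorithm in ℚ[u]:
  4u^2 − 16 = (4)(u^2 − 3u − 10) + (12u + 24)
  u^2 − 3u − 10 = ((1/12)u − 5/12)(12u + 24) + (0)
Last nonzero remainder: 12u + 24. Dividing through by 12 gives the monic gcd u + 2.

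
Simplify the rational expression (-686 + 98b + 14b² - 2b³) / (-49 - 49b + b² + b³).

(14 - 2b)/(1 + b)

Euclidean algorithm in ℚ[b]:
  -2b³ + 14b² + 98b - 686 = (-2)(b³ + b² - 49b - 49) + (16b² - 784)
  b³ + b² - 49b - 49 = ((1/16)b + 1/16)(16b² - 784) + (0)
Last nonzero remainder: 16b² - 784. Dividing through by 16 gives the monic gcd b² - 49.
Cancel b² - 49 from numerator and denominator to get the reduced form.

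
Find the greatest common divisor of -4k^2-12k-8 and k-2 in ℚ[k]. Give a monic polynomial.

1

By polynomial division,
  -4k^2-12k-8 = (-4k-20)(k-2) + (-48)
  k-2 = (-(1/48)k+1/24)(-48) + (0)
The last nonzero remainder is the constant -48, so the polynomials are coprime and gcd = 1.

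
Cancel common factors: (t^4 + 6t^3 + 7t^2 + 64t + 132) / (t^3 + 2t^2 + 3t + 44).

(t^2 + 8t + 12)/(t + 4)

Euclidean algorithm in ℚ[t]:
  t^4 + 6t^3 + 7t^2 + 64t + 132 = (t + 4)(t^3 + 2t^2 + 3t + 44) + (-4t^2 + 8t - 44)
  t^3 + 2t^2 + 3t + 44 = (-(1/4)t - 1)(-4t^2 + 8t - 44) + (0)
Last nonzero remainder: -4t^2 + 8t - 44. Dividing through by -4 gives the monic gcd t^2 - 2t + 11.
Cancel t^2 - 2t + 11 from numerator and denominator to get the reduced form.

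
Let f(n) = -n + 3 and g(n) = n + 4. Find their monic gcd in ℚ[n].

1

Repeated division with remainder:
  -n + 3 = (-1)(n + 4) + (7)
  n + 4 = ((1/7)n + 4/7)(7) + (0)
The last nonzero remainder is the constant 7, so the polynomials are coprime and gcd = 1.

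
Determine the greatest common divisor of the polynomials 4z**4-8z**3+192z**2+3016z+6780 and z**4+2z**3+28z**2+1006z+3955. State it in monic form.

Apply the Euclidean algorithm:
  4z**4-8z**3+192z**2+3016z+6780 = (4)(z**4+2z**3+28z**2+1006z+3955) + (-16z**3+80z**2-1008z-9040)
  z**4+2z**3+28z**2+1006z+3955 = (-(1/16)z-7/16)(-16z**3+80z**2-1008z-9040) + (0)
Last nonzero remainder: -16z**3+80z**2-1008z-9040. Dividing through by -16 gives the monic gcd z**3-5z**2+63z+565.

z**3-5z**2+63z+565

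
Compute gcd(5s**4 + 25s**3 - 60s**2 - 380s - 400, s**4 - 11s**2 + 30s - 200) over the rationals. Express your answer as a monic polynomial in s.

By polynomial division,
  5s**4 + 25s**3 - 60s**2 - 380s - 400 = (5)(s**4 - 11s**2 + 30s - 200) + (25s**3 - 5s**2 - 530s + 600)
  s**4 - 11s**2 + 30s - 200 = ((1/25)s + 1/125)(25s**3 - 5s**2 - 530s + 600) + ((256/25)s**2 + (256/25)s - 1024/5)
  25s**3 - 5s**2 - 530s + 600 = ((625/256)s - 375/128)((256/25)s**2 + (256/25)s - 1024/5) + (0)
Last nonzero remainder: (256/25)s**2 + (256/25)s - 1024/5. Dividing through by 256/25 gives the monic gcd s**2 + s - 20.

s**2 + s - 20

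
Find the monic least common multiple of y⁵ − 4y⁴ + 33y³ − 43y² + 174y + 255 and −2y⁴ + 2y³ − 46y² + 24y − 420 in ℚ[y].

y⁷ − 2y⁶ + 39y⁵ − 33y⁴ + 550y³ + y² + 2946y + 3570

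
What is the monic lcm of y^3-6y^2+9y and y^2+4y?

y^4-2y^3-15y^2+36y

Apply the Euclidean algorithm:
  y^3-6y^2+9y = (y-10)(y^2+4y) + (49y)
  y^2+4y = ((1/49)y+4/49)(49y) + (0)
Last nonzero remainder: 49y. Dividing through by 49 gives the monic gcd y.
Then lcm(f, g) = f·g / gcd(f, g); expanding and making the result monic gives the answer.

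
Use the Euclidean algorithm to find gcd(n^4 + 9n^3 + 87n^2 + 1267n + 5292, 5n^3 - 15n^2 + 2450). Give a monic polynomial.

n + 7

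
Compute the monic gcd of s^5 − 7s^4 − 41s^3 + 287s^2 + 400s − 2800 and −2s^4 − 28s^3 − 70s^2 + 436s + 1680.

s^2 + s − 20

Euclidean algorithm in ℚ[s]:
  s^5 − 7s^4 − 41s^3 + 287s^2 + 400s − 2800 = (−(1/2)s + 21/2)(−2s^4 − 28s^3 − 70s^2 + 436s + 1680) + (218s^3 + 1240s^2 − 3338s − 20440)
  −2s^4 − 28s^3 − 70s^2 + 436s + 1680 = (−(1/109)s − 906/11881)(218s^3 + 1240s^2 − 3338s − 20440) + (−(72072/11881)s^2 − (72072/11881)s + 1441440/11881)
  218s^3 + 1240s^2 − 3338s − 20440 = (−(1295029/36036)s − 867313/5148)(−(72072/11881)s^2 − (72072/11881)s + 1441440/11881) + (0)
Last nonzero remainder: −(72072/11881)s^2 − (72072/11881)s + 1441440/11881. Dividing through by −72072/11881 gives the monic gcd s^2 + s − 20.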